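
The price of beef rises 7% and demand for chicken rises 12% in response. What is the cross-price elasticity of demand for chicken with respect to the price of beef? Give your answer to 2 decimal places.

ε = (%ΔQ of chicken) / (%ΔP of beef) = (12%) / (7%) ≈ 1.71.
Positive cross-price elasticity: substitutes.

1.71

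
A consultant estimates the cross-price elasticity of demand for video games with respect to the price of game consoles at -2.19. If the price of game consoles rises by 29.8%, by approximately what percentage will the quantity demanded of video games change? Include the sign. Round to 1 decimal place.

%ΔQ ≈ ε × %ΔP of game consoles = -2.19 × (29.8%) = -65.3%.
Demand for video games falls by about 65.3%.

-65.3%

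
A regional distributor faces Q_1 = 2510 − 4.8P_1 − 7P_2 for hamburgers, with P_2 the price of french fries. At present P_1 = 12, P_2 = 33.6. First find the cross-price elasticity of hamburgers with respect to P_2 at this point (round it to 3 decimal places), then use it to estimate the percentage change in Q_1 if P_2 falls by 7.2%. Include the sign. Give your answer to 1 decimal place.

0.8%

At P_1 = 12, P_2 = 33.6: Q_1 = 2217.2.
∂Q_1/∂P_2 = -7.
ε = (∂Q_1/∂P_2)(P_2/Q_1) = -7.0000 × 33.6/2217.2 ≈ -0.106.
%ΔQ_1 ≈ ε × %ΔP_2 = -0.106 × (-7.2%) = 0.8%.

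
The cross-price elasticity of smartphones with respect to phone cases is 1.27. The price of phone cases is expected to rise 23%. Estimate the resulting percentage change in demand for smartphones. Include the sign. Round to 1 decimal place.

29.2%

%ΔQ ≈ ε × %ΔP of phone cases = 1.27 × (23%) = 29.2%.
Demand for smartphones rises by about 29.2%.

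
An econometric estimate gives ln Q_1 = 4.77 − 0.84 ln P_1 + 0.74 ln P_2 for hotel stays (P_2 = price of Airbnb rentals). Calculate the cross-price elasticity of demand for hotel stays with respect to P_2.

0.74

In a log-linear (constant-elasticity) demand function, the coefficient on ln P_2 is the cross-price elasticity.
ε = 0.74. Positive, so hotel stays and Airbnb rentals are substitutes.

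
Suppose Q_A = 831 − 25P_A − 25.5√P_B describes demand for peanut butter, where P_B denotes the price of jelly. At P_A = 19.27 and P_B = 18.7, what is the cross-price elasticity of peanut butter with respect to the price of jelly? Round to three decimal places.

-0.231

At P_A = 19.27 and P_B = 18.7: Q_A = 238.979.
∂Q_A/∂P_B = -25.5/(2√P_B) = -25.5/(2√18.7) = -2.9484.
ε = (∂Q_A/∂P_B)(P_B/Q_A) = -2.9484 × (18.7/238.979) ≈ -0.231.
ε < 0: complements.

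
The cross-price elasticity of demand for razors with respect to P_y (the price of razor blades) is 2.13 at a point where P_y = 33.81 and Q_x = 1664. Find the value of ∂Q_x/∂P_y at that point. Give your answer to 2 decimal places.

104.83

ε = (∂Q_x/∂P_y)·(P_y/Q_x) ⇒ ∂Q_x/∂P_y = ε·Q_x/P_y = 2.13 × 1664/33.81 ≈ 104.83.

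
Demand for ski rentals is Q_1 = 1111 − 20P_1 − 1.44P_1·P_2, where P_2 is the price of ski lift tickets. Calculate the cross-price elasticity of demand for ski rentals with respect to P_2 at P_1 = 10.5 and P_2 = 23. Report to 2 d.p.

-0.63

At P_1 = 10.5 and P_2 = 23: Q_1 = 553.24.
∂Q_1/∂P_2 = -1.44P_1 = -1.44(10.5) = -15.1200.
ε = (∂Q_1/∂P_2)(P_2/Q_1) = -15.1200 × (23/553.24) ≈ -0.63.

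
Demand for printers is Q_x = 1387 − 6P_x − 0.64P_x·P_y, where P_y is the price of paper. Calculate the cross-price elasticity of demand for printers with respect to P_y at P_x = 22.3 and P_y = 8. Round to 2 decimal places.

At P_x = 22.3 and P_y = 8: Q_x = 1139.024.
∂Q_x/∂P_y = -0.64P_x = -0.64(22.3) = -14.2720.
ε = (∂Q_x/∂P_y)(P_y/Q_x) = -14.2720 × (8/1139.024) ≈ -0.10.
ε < 0: complements.

-0.10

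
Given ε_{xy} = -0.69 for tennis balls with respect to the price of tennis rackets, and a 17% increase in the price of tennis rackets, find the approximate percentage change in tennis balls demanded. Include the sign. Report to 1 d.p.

%ΔQ ≈ ε × %ΔP of tennis rackets = -0.69 × (17%) = -11.7%.

-11.7%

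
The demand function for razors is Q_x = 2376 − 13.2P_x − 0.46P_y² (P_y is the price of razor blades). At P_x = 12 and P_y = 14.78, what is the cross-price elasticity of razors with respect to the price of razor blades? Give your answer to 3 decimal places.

At P_x = 12 and P_y = 14.78: Q_x = 2117.114.
∂Q_x/∂P_y = -0.92P_y = -0.92(14.78) = -13.5976.
ε = (∂Q_x/∂P_y)(P_y/Q_x) = -13.5976 × (14.78/2117.114) ≈ -0.095.

-0.095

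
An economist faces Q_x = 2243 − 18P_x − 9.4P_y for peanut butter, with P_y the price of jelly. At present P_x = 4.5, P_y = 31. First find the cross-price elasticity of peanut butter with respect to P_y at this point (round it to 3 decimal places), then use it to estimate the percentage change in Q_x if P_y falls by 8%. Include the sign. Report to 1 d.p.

1.2%

At P_x = 4.5, P_y = 31: Q_x = 1870.6.
∂Q_x/∂P_y = -9.4.
ε = (∂Q_x/∂P_y)(P_y/Q_x) = -9.4000 × 31/1870.6 ≈ -0.156.
%ΔQ_x ≈ ε × %ΔP_y = -0.156 × (-8%) = 1.2%.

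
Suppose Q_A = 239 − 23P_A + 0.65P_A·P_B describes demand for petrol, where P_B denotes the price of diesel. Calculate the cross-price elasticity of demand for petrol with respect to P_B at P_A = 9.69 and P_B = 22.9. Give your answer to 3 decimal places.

0.899

At P_A = 9.69 and P_B = 22.9: Q_A = 160.366.
∂Q_A/∂P_B = 0.65P_A = 0.65(9.69) = 6.2985.
ε = (∂Q_A/∂P_B)(P_B/Q_A) = 6.2985 × (22.9/160.366) ≈ 0.899.
ε > 0: substitutes.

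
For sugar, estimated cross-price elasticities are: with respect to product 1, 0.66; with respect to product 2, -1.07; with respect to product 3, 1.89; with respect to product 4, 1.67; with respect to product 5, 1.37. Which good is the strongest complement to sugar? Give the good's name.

Complements have ε < 0. The most negative value is -1.07 (product 2).

product 2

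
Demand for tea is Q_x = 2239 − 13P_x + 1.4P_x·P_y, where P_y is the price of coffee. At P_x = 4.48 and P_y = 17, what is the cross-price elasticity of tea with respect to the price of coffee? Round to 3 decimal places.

At P_x = 4.48 and P_y = 17: Q_x = 2287.384.
∂Q_x/∂P_y = 1.4P_x = 1.4(4.48) = 6.2720.
ε = (∂Q_x/∂P_y)(P_y/Q_x) = 6.2720 × (17/2287.384) ≈ 0.047.
ε > 0: substitutes.

0.047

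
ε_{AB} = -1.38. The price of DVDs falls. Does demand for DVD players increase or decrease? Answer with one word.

increase

ε < 0 and the price of DVDs falls, so the quantity of DVD players moves in the opposite direction: it increases.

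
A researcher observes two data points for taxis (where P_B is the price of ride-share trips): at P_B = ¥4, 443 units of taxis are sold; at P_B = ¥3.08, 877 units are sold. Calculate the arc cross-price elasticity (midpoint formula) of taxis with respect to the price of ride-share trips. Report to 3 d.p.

-2.530

ΔQ_A = 877 − 443 = 434; ΔP_B = 3.08 − 4 = -0.92.
Midpoints: Q̄_A = 660.0, P̄_B = 3.54.
ε = (ΔQ_A/Q̄_A)/(ΔP_B/P̄_B) = (434/660.0)/(-0.92/3.54) ≈ -2.530.
ε < 0: taxis and ride-share trips are complements.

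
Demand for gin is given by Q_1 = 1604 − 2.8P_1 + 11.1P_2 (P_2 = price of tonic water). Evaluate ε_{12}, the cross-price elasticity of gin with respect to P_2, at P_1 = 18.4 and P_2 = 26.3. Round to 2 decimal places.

0.16

At P_1 = 18.4 and P_2 = 26.3: Q_1 = 1844.41.
∂Q_1/∂P_2 = 11.1.
ε = (∂Q_1/∂P_2)(P_2/Q_1) = 11.1 × (26.3/1844.41) ≈ 0.16.
Since ε > 0, gin and tonic water are substitutes.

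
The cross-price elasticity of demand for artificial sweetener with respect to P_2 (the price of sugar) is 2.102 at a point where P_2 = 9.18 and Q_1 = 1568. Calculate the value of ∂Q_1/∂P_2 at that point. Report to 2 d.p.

ε = (∂Q_1/∂P_2)·(P_2/Q_1) ⇒ ∂Q_1/∂P_2 = ε·Q_1/P_2 = 2.102 × 1568/9.18 ≈ 359.03.

359.03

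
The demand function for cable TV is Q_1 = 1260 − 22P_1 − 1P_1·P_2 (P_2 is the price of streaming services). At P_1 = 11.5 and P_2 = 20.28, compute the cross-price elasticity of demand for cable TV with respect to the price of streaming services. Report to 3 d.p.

At P_1 = 11.5 and P_2 = 20.28: Q_1 = 773.78.
∂Q_1/∂P_2 = -1P_1 = -1(11.5) = -11.5000.
ε = (∂Q_1/∂P_2)(P_2/Q_1) = -11.5000 × (20.28/773.78) ≈ -0.301.
ε < 0: complements.

-0.301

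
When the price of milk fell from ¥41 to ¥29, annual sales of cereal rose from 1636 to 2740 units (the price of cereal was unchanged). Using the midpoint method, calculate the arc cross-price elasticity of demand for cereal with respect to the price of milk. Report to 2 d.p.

ΔQ_A = 2740 − 1636 = 1104; ΔP_B = 29 − 41 = -12.
Midpoints: Q̄_A = 2188.0, P̄_B = 35.00.
ε = (ΔQ_A/Q̄_A)/(ΔP_B/P̄_B) = (1104/2188.0)/(-12/35.00) ≈ -1.47.

-1.47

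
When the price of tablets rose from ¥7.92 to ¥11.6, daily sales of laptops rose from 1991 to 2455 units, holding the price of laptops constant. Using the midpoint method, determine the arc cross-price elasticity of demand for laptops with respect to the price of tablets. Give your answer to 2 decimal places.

0.55

ΔQ_A = 2455 − 1991 = 464; ΔP_B = 11.6 − 7.92 = 3.68.
Midpoints: Q̄_A = 2223.0, P̄_B = 9.76.
ε = (ΔQ_A/Q̄_A)/(ΔP_B/P̄_B) = (464/2223.0)/(3.68/9.76) ≈ 0.55.
ε > 0: laptops and tablets are substitutes.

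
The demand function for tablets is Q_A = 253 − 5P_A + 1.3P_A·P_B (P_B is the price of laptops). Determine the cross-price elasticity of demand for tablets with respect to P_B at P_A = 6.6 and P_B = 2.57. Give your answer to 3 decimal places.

0.091

At P_A = 6.6 and P_B = 2.57: Q_A = 242.051.
∂Q_A/∂P_B = 1.3P_A = 1.3(6.6) = 8.5800.
ε = (∂Q_A/∂P_B)(P_B/Q_A) = 8.5800 × (2.57/242.051) ≈ 0.091.
ε > 0: substitutes.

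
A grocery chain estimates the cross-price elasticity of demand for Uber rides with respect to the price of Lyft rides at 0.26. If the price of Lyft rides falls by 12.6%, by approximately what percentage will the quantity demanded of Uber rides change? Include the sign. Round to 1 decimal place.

%ΔQ ≈ ε × %ΔP of Lyft rides = 0.26 × (-12.6%) = -3.3%.
Demand for Uber rides falls by about 3.3%.

-3.3%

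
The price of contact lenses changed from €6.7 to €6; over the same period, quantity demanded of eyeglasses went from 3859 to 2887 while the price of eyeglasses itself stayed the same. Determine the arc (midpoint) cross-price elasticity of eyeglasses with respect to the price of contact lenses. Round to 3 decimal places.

2.614

ΔQ_A = 2887 − 3859 = -972; ΔP_B = 6 − 6.7 = -0.7.
Midpoints: Q̄_A = 3373.0, P̄_B = 6.35.
ε = (ΔQ_A/Q̄_A)/(ΔP_B/P̄_B) = (-972/3373.0)/(-0.7/6.35) ≈ 2.614.
ε > 0: eyeglasses and contact lenses are substitutes.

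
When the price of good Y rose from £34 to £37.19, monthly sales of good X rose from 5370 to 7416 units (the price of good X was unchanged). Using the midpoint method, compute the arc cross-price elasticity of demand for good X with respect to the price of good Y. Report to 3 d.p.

ΔQ_X = 7416 − 5370 = 2046; ΔP_Y = 37.19 − 34 = 3.19.
Midpoints: Q̄_X = 6393.0, P̄_Y = 35.59.
ε = (ΔQ_X/Q̄_X)/(ΔP_Y/P̄_Y) = (2046/6393.0)/(3.19/35.59) ≈ 3.571.
ε > 0: good X and good Y are substitutes.

3.571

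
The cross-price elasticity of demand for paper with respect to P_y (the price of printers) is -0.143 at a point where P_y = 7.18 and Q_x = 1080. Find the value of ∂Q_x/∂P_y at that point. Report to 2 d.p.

-21.51

ε = (∂Q_x/∂P_y)·(P_y/Q_x) ⇒ ∂Q_x/∂P_y = ε·Q_x/P_y = -0.143 × 1080/7.18 ≈ -21.51.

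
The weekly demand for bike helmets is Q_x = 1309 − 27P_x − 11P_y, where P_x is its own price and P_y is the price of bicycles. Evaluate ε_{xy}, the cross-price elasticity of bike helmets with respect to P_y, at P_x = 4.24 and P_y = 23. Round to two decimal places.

At P_x = 4.24 and P_y = 23: Q_x = 941.52.
∂Q_x/∂P_y = -11.
ε = (∂Q_x/∂P_y)(P_y/Q_x) = -11 × (23/941.52) ≈ -0.27.

-0.27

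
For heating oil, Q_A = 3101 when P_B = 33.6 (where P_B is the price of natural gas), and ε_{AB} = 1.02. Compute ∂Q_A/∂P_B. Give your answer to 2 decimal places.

ε = (∂Q_A/∂P_B)·(P_B/Q_A) ⇒ ∂Q_A/∂P_B = ε·Q_A/P_B = 1.02 × 3101/33.6 ≈ 94.14.

94.14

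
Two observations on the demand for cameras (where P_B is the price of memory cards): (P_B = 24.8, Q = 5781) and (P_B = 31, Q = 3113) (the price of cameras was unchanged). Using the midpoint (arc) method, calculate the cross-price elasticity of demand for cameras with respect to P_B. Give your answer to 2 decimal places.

-2.70

ΔQ_A = 3113 − 5781 = -2668; ΔP_B = 31 − 24.8 = 6.2.
Midpoints: Q̄_A = 4447.0, P̄_B = 27.90.
ε = (ΔQ_A/Q̄_A)/(ΔP_B/P̄_B) = (-2668/4447.0)/(6.2/27.90) ≈ -2.70.
ε < 0: cameras and memory cards are complements.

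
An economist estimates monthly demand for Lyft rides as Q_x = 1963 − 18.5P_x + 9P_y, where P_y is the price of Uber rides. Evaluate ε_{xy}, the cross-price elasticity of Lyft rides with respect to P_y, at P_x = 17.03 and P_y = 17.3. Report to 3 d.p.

0.086

At P_x = 17.03 and P_y = 17.3: Q_x = 1803.645.
∂Q_x/∂P_y = 9.
ε = (∂Q_x/∂P_y)(P_y/Q_x) = 9 × (17.3/1803.645) ≈ 0.086.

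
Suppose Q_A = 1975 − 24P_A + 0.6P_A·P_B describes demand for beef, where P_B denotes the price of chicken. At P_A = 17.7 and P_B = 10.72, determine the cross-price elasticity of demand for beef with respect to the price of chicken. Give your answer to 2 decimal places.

At P_A = 17.7 and P_B = 10.72: Q_A = 1664.046.
∂Q_A/∂P_B = 0.6P_A = 0.6(17.7) = 10.6200.
ε = (∂Q_A/∂P_B)(P_B/Q_A) = 10.6200 × (10.72/1664.046) ≈ 0.07.
ε > 0: substitutes.

0.07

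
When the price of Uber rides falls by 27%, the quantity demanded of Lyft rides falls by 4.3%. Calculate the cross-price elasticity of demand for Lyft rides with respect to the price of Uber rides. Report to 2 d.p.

0.16

ε = (%ΔQ of Lyft rides) / (%ΔP of Uber rides) = (-4.3%) / (-27%) ≈ 0.16.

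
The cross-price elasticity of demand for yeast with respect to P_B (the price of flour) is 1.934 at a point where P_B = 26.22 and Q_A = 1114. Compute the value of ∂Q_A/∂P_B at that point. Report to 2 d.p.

82.17

ε = (∂Q_A/∂P_B)·(P_B/Q_A) ⇒ ∂Q_A/∂P_B = ε·Q_A/P_B = 1.934 × 1114/26.22 ≈ 82.17.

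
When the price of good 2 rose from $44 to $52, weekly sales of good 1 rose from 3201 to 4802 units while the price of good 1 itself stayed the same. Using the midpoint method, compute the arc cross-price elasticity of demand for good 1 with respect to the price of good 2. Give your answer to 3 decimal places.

2.401

ΔQ_1 = 4802 − 3201 = 1601; ΔP_2 = 52 − 44 = 8.
Midpoints: Q̄_1 = 4001.5, P̄_2 = 48.00.
ε = (ΔQ_1/Q̄_1)/(ΔP_2/P̄_2) = (1601/4001.5)/(8/48.00) ≈ 2.401.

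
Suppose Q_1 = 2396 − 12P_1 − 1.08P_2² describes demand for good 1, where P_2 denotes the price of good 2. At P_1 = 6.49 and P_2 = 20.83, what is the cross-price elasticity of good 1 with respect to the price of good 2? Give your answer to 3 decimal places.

At P_1 = 6.49 and P_2 = 20.83: Q_1 = 1849.520.
∂Q_1/∂P_2 = -2.16P_2 = -2.16(20.83) = -44.9928.
ε = (∂Q_1/∂P_2)(P_2/Q_1) = -44.9928 × (20.83/1849.520) ≈ -0.507.
ε < 0: complements.

-0.507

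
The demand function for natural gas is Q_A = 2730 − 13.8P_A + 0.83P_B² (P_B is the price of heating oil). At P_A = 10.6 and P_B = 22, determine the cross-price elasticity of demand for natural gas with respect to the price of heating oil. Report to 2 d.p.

0.27

At P_A = 10.6 and P_B = 22: Q_A = 2985.44.
∂Q_A/∂P_B = 1.66P_B = 1.66(22) = 36.5200.
ε = (∂Q_A/∂P_B)(P_B/Q_A) = 36.5200 × (22/2985.44) ≈ 0.27.
ε > 0: substitutes.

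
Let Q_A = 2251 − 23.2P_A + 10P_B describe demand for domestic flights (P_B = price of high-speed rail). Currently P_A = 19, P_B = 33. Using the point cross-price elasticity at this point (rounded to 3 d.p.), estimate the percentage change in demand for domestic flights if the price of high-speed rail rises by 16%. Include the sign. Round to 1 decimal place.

2.5%

At P_A = 19, P_B = 33: Q_A = 2140.2.
∂Q_A/∂P_B = 10.
ε = (∂Q_A/∂P_B)(P_B/Q_A) = 10.0000 × 33/2140.2 ≈ 0.154.
%ΔQ_A ≈ ε × %ΔP_B = 0.154 × (16%) = 2.5%.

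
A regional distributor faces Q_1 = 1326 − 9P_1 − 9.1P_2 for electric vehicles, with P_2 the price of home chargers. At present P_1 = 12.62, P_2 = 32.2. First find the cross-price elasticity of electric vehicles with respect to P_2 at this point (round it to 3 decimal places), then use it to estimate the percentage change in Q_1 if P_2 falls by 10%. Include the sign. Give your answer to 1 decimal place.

At P_1 = 12.62, P_2 = 32.2: Q_1 = 919.4.
∂Q_1/∂P_2 = -9.1.
ε = (∂Q_1/∂P_2)(P_2/Q_1) = -9.1000 × 32.2/919.4 ≈ -0.319.
%ΔQ_1 ≈ ε × %ΔP_2 = -0.319 × (-10%) = 3.2%.

3.2%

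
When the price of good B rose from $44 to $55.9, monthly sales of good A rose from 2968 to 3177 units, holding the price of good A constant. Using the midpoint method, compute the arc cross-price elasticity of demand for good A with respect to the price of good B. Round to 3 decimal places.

ΔQ_A = 3177 − 2968 = 209; ΔP_B = 55.9 − 44 = 11.9.
Midpoints: Q̄_A = 3072.5, P̄_B = 49.95.
ε = (ΔQ_A/Q̄_A)/(ΔP_B/P̄_B) = (209/3072.5)/(11.9/49.95) ≈ 0.286.
ε > 0: good A and good B are substitutes.

0.286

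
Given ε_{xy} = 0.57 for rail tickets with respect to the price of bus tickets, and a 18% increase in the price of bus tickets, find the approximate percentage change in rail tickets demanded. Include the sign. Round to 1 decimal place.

%ΔQ ≈ ε × %ΔP of bus tickets = 0.57 × (18%) = 10.3%.

10.3%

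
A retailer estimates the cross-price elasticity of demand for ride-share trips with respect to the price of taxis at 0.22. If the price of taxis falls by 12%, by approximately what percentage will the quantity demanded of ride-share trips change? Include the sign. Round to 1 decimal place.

-2.6%

%ΔQ ≈ ε × %ΔP of taxis = 0.22 × (-12%) = -2.6%.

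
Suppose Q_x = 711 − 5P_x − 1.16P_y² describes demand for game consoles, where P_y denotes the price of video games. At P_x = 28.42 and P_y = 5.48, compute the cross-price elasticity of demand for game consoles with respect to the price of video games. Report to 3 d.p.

-0.130

At P_x = 28.42 and P_y = 5.48: Q_x = 534.065.
∂Q_x/∂P_y = -2.32P_y = -2.32(5.48) = -12.7136.
ε = (∂Q_x/∂P_y)(P_y/Q_x) = -12.7136 × (5.48/534.065) ≈ -0.130.
ε < 0: complements.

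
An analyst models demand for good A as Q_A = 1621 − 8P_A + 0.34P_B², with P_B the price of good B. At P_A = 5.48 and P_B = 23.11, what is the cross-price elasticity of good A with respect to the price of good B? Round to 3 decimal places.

At P_A = 5.48 and P_B = 23.11: Q_A = 1758.745.
∂Q_A/∂P_B = 0.68P_B = 0.68(23.11) = 15.7148.
ε = (∂Q_A/∂P_B)(P_B/Q_A) = 15.7148 × (23.11/1758.745) ≈ 0.206.
ε > 0: substitutes.

0.206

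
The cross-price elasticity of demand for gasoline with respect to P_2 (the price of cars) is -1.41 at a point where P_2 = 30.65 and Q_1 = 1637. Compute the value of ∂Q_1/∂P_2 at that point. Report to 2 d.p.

ε = (∂Q_1/∂P_2)·(P_2/Q_1) ⇒ ∂Q_1/∂P_2 = ε·Q_1/P_2 = -1.41 × 1637/30.65 ≈ -75.31.

-75.31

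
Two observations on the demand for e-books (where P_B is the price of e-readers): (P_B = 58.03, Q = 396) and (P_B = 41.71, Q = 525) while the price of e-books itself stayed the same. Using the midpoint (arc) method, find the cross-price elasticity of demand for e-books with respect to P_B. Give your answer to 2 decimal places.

ΔQ_A = 525 − 396 = 129; ΔP_B = 41.71 − 58.03 = -16.32.
Midpoints: Q̄_A = 460.5, P̄_B = 49.87.
ε = (ΔQ_A/Q̄_A)/(ΔP_B/P̄_B) = (129/460.5)/(-16.32/49.87) ≈ -0.86.

-0.86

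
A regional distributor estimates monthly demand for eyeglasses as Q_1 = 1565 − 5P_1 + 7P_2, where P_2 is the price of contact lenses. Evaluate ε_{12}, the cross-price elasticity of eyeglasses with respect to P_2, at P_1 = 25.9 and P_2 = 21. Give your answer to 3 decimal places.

0.093

At P_1 = 25.9 and P_2 = 21: Q_1 = 1582.5.
∂Q_1/∂P_2 = 7.
ε = (∂Q_1/∂P_2)(P_2/Q_1) = 7 × (21/1582.5) ≈ 0.093.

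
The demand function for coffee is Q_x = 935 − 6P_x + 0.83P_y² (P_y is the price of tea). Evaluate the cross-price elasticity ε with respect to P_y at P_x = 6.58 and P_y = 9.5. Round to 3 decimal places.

At P_x = 6.58 and P_y = 9.5: Q_x = 970.428.
∂Q_x/∂P_y = 1.66P_y = 1.66(9.5) = 15.7700.
ε = (∂Q_x/∂P_y)(P_y/Q_x) = 15.7700 × (9.5/970.428) ≈ 0.154.
ε > 0: substitutes.

0.154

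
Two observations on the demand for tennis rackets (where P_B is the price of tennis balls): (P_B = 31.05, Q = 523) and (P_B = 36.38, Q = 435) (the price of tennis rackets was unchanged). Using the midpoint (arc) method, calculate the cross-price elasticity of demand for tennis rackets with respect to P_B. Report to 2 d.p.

ΔQ_A = 435 − 523 = -88; ΔP_B = 36.38 − 31.05 = 5.33.
Midpoints: Q̄_A = 479.0, P̄_B = 33.72.
ε = (ΔQ_A/Q̄_A)/(ΔP_B/P̄_B) = (-88/479.0)/(5.33/33.72) ≈ -1.16.

-1.16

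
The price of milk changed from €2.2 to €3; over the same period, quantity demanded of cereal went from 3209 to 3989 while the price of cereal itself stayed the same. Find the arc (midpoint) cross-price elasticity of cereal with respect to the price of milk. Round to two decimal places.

ΔQ_A = 3989 − 3209 = 780; ΔP_B = 3 − 2.2 = 0.8.
Midpoints: Q̄_A = 3599.0, P̄_B = 2.60.
ε = (ΔQ_A/Q̄_A)/(ΔP_B/P̄_B) = (780/3599.0)/(0.8/2.60) ≈ 0.70.

0.70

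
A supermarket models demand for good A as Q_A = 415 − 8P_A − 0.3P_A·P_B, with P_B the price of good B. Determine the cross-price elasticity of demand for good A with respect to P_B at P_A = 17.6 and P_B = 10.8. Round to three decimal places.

-0.263

At P_A = 17.6 and P_B = 10.8: Q_A = 217.176.
∂Q_A/∂P_B = -0.3P_A = -0.3(17.6) = -5.2800.
ε = (∂Q_A/∂P_B)(P_B/Q_A) = -5.2800 × (10.8/217.176) ≈ -0.263.
ε < 0: complements.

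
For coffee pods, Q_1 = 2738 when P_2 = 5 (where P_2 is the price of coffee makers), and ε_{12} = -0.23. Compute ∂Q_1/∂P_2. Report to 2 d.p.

-125.95

ε = (∂Q_1/∂P_2)·(P_2/Q_1) ⇒ ∂Q_1/∂P_2 = ε·Q_1/P_2 = -0.23 × 2738/5 ≈ -125.95.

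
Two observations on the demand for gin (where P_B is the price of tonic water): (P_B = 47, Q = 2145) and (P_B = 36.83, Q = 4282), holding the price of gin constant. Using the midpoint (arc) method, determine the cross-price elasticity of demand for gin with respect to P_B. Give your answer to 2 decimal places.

ΔQ_A = 4282 − 2145 = 2137; ΔP_B = 36.83 − 47 = -10.17.
Midpoints: Q̄_A = 3213.5, P̄_B = 41.91.
ε = (ΔQ_A/Q̄_A)/(ΔP_B/P̄_B) = (2137/3213.5)/(-10.17/41.91) ≈ -2.74.
ε < 0: gin and tonic water are complements.

-2.74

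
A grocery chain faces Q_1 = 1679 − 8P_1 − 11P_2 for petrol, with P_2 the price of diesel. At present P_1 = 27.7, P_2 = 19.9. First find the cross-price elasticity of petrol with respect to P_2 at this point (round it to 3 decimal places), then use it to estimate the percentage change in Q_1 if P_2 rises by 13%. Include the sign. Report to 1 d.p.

-2.3%

At P_1 = 27.7, P_2 = 19.9: Q_1 = 1238.5.
∂Q_1/∂P_2 = -11.
ε = (∂Q_1/∂P_2)(P_2/Q_1) = -11.0000 × 19.9/1238.5 ≈ -0.177.
%ΔQ_1 ≈ ε × %ΔP_2 = -0.177 × (13%) = -2.3%.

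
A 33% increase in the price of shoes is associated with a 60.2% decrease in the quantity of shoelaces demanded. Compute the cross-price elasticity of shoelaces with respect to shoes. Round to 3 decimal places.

-1.824

ε = (%ΔQ of shoelaces) / (%ΔP of shoes) = (-60.2%) / (33%) ≈ -1.824.
Negative cross-price elasticity: complements.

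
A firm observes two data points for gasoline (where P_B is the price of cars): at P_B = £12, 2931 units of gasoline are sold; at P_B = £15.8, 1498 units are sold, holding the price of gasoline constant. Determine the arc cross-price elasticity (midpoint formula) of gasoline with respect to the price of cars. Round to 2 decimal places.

-2.37

ΔQ_A = 1498 − 2931 = -1433; ΔP_B = 15.8 − 12 = 3.8.
Midpoints: Q̄_A = 2214.5, P̄_B = 13.90.
ε = (ΔQ_A/Q̄_A)/(ΔP_B/P̄_B) = (-1433/2214.5)/(3.8/13.90) ≈ -2.37.
ε < 0: gasoline and cars are complements.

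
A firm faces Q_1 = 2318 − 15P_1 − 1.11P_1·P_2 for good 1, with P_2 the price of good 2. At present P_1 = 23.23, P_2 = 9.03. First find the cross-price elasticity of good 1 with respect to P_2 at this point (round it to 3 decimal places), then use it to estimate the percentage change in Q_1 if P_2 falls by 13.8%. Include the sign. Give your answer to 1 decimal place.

1.8%

At P_1 = 23.23, P_2 = 9.03: Q_1 = 1736.709.
∂Q_1/∂P_2 = -1.11P_1 = -25.7853.
ε = (∂Q_1/∂P_2)(P_2/Q_1) = -25.7853 × 9.03/1736.709 ≈ -0.134.
%ΔQ_1 ≈ ε × %ΔP_2 = -0.134 × (-13.8%) = 1.8%.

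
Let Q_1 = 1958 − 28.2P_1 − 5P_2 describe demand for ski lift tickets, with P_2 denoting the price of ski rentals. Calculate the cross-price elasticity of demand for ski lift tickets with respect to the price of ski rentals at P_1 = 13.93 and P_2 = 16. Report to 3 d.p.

At P_1 = 13.93 and P_2 = 16: Q_1 = 1485.174.
∂Q_1/∂P_2 = -5.
ε = (∂Q_1/∂P_2)(P_2/Q_1) = -5 × (16/1485.174) ≈ -0.054.
Since ε < 0, ski lift tickets and ski rentals are complements.

-0.054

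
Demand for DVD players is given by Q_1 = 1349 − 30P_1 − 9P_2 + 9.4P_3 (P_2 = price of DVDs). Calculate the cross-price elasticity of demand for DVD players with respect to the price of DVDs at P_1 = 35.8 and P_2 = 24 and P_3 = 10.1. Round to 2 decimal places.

At P_1 = 35.8 and P_2 = 24 and P_3 = 10.1: Q_1 = 153.94.
∂Q_1/∂P_2 = -9.
ε = (∂Q_1/∂P_2)(P_2/Q_1) = -9 × (24/153.94) ≈ -1.40.
Since ε < 0, DVD players and DVDs are complements.

-1.40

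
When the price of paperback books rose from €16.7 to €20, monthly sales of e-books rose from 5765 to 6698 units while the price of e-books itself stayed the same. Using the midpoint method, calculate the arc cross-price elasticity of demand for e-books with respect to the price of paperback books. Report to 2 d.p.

0.83

ΔQ_A = 6698 − 5765 = 933; ΔP_B = 20 − 16.7 = 3.3.
Midpoints: Q̄_A = 6231.5, P̄_B = 18.35.
ε = (ΔQ_A/Q̄_A)/(ΔP_B/P̄_B) = (933/6231.5)/(3.3/18.35) ≈ 0.83.
ε > 0: e-books and paperback books are substitutes.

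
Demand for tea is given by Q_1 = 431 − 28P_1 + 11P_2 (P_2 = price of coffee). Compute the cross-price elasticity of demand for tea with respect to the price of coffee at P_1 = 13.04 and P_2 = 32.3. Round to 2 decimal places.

0.84

At P_1 = 13.04 and P_2 = 32.3: Q_1 = 421.18.
∂Q_1/∂P_2 = 11.
ε = (∂Q_1/∂P_2)(P_2/Q_1) = 11 × (32.3/421.18) ≈ 0.84.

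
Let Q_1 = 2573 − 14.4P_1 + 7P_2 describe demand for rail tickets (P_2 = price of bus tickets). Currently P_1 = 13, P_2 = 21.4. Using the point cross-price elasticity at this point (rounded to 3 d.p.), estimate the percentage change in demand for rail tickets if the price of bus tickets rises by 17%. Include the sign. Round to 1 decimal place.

At P_1 = 13, P_2 = 21.4: Q_1 = 2535.6.
∂Q_1/∂P_2 = 7.
ε = (∂Q_1/∂P_2)(P_2/Q_1) = 7.0000 × 21.4/2535.6 ≈ 0.059.
%ΔQ_1 ≈ ε × %ΔP_2 = 0.059 × (17%) = 1.0%.

1.0%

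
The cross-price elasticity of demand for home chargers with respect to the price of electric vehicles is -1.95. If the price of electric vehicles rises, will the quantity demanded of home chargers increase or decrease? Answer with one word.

ε < 0 and the price of electric vehicles rises, so the quantity of home chargers moves in the opposite direction: it decreases.

decrease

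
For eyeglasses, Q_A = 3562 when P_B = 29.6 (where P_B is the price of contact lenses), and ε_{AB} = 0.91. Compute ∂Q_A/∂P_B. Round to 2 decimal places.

ε = (∂Q_A/∂P_B)·(P_B/Q_A) ⇒ ∂Q_A/∂P_B = ε·Q_A/P_B = 0.91 × 3562/29.6 ≈ 109.51.

109.51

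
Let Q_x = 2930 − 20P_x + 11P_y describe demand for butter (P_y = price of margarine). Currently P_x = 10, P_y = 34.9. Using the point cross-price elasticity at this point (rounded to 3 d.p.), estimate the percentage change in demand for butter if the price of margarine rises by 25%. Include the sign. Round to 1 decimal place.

At P_x = 10, P_y = 34.9: Q_x = 3113.9.
∂Q_x/∂P_y = 11.
ε = (∂Q_x/∂P_y)(P_y/Q_x) = 11.0000 × 34.9/3113.9 ≈ 0.123.
%ΔQ_x ≈ ε × %ΔP_y = 0.123 × (25%) = 3.1%.

3.1%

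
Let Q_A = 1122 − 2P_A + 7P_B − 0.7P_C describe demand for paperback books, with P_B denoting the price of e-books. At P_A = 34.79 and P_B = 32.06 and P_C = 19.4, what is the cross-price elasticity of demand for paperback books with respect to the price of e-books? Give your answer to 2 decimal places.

0.18

At P_A = 34.79 and P_B = 32.06 and P_C = 19.4: Q_A = 1263.26.
∂Q_A/∂P_B = 7.
ε = (∂Q_A/∂P_B)(P_B/Q_A) = 7 × (32.06/1263.26) ≈ 0.18.
Since ε > 0, paperback books and e-books are substitutes.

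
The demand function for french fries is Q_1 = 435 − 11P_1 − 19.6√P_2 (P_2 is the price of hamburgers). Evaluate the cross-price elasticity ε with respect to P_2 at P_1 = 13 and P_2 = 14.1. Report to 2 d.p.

-0.17

At P_1 = 13 and P_2 = 14.1: Q_1 = 218.402.
∂Q_1/∂P_2 = -19.6/(2√P_2) = -19.6/(2√14.1) = -2.6099.
ε = (∂Q_1/∂P_2)(P_2/Q_1) = -2.6099 × (14.1/218.402) ≈ -0.17.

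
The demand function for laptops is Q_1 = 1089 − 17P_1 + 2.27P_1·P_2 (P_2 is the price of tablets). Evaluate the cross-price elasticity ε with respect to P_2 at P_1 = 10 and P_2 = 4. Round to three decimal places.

0.090

At P_1 = 10 and P_2 = 4: Q_1 = 1009.8.
∂Q_1/∂P_2 = 2.27P_1 = 2.27(10) = 22.7000.
ε = (∂Q_1/∂P_2)(P_2/Q_1) = 22.7000 × (4/1009.8) ≈ 0.090.
ε > 0: substitutes.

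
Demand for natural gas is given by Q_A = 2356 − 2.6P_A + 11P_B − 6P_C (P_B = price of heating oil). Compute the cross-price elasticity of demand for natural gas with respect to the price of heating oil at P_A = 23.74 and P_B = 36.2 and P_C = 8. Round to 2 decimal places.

At P_A = 23.74 and P_B = 36.2 and P_C = 8: Q_A = 2644.476.
∂Q_A/∂P_B = 11.
ε = (∂Q_A/∂P_B)(P_B/Q_A) = 11 × (36.2/2644.476) ≈ 0.15.
Since ε > 0, natural gas and heating oil are substitutes.

0.15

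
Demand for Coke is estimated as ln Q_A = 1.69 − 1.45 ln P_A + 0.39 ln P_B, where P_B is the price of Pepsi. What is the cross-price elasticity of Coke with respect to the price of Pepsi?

In a log-linear (constant-elasticity) demand function, the coefficient on ln P_B is the cross-price elasticity.
ε = 0.39. Positive, so Coke and Pepsi are substitutes.

0.39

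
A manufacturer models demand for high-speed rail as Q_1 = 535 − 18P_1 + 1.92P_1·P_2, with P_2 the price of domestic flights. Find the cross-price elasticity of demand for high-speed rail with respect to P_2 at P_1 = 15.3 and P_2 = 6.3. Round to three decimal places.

0.416

At P_1 = 15.3 and P_2 = 6.3: Q_1 = 444.669.
∂Q_1/∂P_2 = 1.92P_1 = 1.92(15.3) = 29.3760.
ε = (∂Q_1/∂P_2)(P_2/Q_1) = 29.3760 × (6.3/444.669) ≈ 0.416.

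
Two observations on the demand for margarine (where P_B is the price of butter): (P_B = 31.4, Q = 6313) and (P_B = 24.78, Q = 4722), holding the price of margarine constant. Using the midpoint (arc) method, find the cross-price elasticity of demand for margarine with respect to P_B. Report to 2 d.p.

ΔQ_A = 4722 − 6313 = -1591; ΔP_B = 24.78 − 31.4 = -6.62.
Midpoints: Q̄_A = 5517.5, P̄_B = 28.09.
ε = (ΔQ_A/Q̄_A)/(ΔP_B/P̄_B) = (-1591/5517.5)/(-6.62/28.09) ≈ 1.22.
ε > 0: margarine and butter are substitutes.

1.22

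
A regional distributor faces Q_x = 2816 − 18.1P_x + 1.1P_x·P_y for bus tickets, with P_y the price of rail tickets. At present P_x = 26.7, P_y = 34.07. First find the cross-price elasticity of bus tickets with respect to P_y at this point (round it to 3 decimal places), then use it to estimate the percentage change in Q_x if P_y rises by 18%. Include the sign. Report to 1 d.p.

5.4%

At P_x = 26.7, P_y = 34.07: Q_x = 3333.366.
∂Q_x/∂P_y = 1.1P_x = 29.3700.
ε = (∂Q_x/∂P_y)(P_y/Q_x) = 29.3700 × 34.07/3333.366 ≈ 0.300.
%ΔQ_x ≈ ε × %ΔP_y = 0.300 × (18%) = 5.4%.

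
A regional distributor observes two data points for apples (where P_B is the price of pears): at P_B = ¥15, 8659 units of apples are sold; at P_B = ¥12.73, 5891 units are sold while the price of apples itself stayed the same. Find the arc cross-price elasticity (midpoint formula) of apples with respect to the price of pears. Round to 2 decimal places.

ΔQ_A = 5891 − 8659 = -2768; ΔP_B = 12.73 − 15 = -2.27.
Midpoints: Q̄_A = 7275.0, P̄_B = 13.87.
ε = (ΔQ_A/Q̄_A)/(ΔP_B/P̄_B) = (-2768/7275.0)/(-2.27/13.87) ≈ 2.32.

2.32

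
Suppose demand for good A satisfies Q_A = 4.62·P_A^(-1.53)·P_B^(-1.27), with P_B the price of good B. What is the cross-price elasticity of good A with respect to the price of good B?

In a log-linear (constant-elasticity) demand function, the coefficient on the exponent of P_B is the cross-price elasticity.
ε = -1.27. Negative, so good A and good B are complements.

-1.27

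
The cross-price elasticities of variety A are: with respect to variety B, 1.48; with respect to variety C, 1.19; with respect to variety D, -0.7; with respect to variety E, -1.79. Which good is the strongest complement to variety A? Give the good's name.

variety E

Complements have ε < 0. The most negative value is -1.79 (variety E).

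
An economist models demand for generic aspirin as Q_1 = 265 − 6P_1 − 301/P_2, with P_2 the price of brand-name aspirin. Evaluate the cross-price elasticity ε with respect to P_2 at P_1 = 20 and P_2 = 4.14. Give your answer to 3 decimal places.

1.006

At P_1 = 20 and P_2 = 4.14: Q_1 = 72.295.
∂Q_1/∂P_2 = 301/P_2² = 17.5617.
ε = (∂Q_1/∂P_2)(P_2/Q_1) = 17.5617 × (4.14/72.295) ≈ 1.006.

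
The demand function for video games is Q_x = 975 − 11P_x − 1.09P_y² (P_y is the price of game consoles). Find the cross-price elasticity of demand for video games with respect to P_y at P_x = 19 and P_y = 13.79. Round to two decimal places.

At P_x = 19 and P_y = 13.79: Q_x = 558.721.
∂Q_x/∂P_y = -2.18P_y = -2.18(13.79) = -30.0622.
ε = (∂Q_x/∂P_y)(P_y/Q_x) = -30.0622 × (13.79/558.721) ≈ -0.74.
ε < 0: complements.

-0.74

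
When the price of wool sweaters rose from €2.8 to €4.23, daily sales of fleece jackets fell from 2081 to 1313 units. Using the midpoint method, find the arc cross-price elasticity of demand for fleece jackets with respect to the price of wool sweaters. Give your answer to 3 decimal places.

ΔQ_A = 1313 − 2081 = -768; ΔP_B = 4.23 − 2.8 = 1.43.
Midpoints: Q̄_A = 1697.0, P̄_B = 3.52.
ε = (ΔQ_A/Q̄_A)/(ΔP_B/P̄_B) = (-768/1697.0)/(1.43/3.52) ≈ -1.112.

-1.112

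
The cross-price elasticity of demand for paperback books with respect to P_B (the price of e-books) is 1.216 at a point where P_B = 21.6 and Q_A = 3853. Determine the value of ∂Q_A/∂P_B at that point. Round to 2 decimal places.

216.91

ε = (∂Q_A/∂P_B)·(P_B/Q_A) ⇒ ∂Q_A/∂P_B = ε·Q_A/P_B = 1.216 × 3853/21.6 ≈ 216.91.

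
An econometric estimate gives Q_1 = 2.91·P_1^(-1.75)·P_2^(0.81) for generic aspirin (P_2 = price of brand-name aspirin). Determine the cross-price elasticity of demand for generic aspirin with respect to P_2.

0.81

In a log-linear (constant-elasticity) demand function, the coefficient on the exponent of P_2 is the cross-price elasticity.
ε = 0.81. Positive, so generic aspirin and brand-name aspirin are substitutes.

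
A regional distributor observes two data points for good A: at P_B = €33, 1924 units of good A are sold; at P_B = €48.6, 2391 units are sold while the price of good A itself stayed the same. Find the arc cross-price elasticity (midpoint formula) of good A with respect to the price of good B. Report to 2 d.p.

ΔQ_A = 2391 − 1924 = 467; ΔP_B = 48.6 − 33 = 15.6.
Midpoints: Q̄_A = 2157.5, P̄_B = 40.80.
ε = (ΔQ_A/Q̄_A)/(ΔP_B/P̄_B) = (467/2157.5)/(15.6/40.80) ≈ 0.57.
ε > 0: good A and good B are substitutes.

0.57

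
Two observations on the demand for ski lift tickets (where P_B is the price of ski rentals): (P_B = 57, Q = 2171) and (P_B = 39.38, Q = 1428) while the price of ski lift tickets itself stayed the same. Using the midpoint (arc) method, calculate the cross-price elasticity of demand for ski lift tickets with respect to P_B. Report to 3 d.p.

1.129

ΔQ_A = 1428 − 2171 = -743; ΔP_B = 39.38 − 57 = -17.62.
Midpoints: Q̄_A = 1799.5, P̄_B = 48.19.
ε = (ΔQ_A/Q̄_A)/(ΔP_B/P̄_B) = (-743/1799.5)/(-17.62/48.19) ≈ 1.129.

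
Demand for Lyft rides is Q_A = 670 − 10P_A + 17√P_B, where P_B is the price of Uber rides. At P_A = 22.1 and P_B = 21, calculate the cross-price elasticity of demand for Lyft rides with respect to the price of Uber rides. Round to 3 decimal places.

0.074

At P_A = 22.1 and P_B = 21: Q_A = 526.904.
∂Q_A/∂P_B = 17/(2√P_B) = 17/(2√21) = 1.8549.
ε = (∂Q_A/∂P_B)(P_B/Q_A) = 1.8549 × (21/526.904) ≈ 0.074.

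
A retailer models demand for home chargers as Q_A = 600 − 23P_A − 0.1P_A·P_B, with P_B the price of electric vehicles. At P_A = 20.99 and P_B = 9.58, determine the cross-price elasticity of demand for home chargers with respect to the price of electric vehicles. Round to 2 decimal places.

At P_A = 20.99 and P_B = 9.58: Q_A = 97.122.
∂Q_A/∂P_B = -0.1P_A = -0.1(20.99) = -2.0990.
ε = (∂Q_A/∂P_B)(P_B/Q_A) = -2.0990 × (9.58/97.122) ≈ -0.21.

-0.21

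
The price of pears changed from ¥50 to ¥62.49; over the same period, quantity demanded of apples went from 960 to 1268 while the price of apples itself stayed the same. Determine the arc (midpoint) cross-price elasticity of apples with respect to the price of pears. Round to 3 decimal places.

1.245

ΔQ_A = 1268 − 960 = 308; ΔP_B = 62.49 − 50 = 12.49.
Midpoints: Q̄_A = 1114.0, P̄_B = 56.25.
ε = (ΔQ_A/Q̄_A)/(ΔP_B/P̄_B) = (308/1114.0)/(12.49/56.25) ≈ 1.245.
ε > 0: apples and pears are substitutes.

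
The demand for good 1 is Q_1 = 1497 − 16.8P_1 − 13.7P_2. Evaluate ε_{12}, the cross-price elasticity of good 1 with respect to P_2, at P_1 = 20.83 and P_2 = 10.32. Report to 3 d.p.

-0.141

At P_1 = 20.83 and P_2 = 10.32: Q_1 = 1005.672.
∂Q_1/∂P_2 = -13.7.
ε = (∂Q_1/∂P_2)(P_2/Q_1) = -13.7 × (10.32/1005.672) ≈ -0.141.
Since ε < 0, good 1 and good 2 are complements.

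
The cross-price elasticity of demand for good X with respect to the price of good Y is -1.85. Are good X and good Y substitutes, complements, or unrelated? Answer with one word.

ε = -1.85 < 0, so a higher price of good Y lowers demand for good X: complements.

complements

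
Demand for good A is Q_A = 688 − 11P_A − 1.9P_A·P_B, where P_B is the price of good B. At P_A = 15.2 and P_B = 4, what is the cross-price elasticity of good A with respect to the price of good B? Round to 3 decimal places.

-0.285

At P_A = 15.2 and P_B = 4: Q_A = 405.28.
∂Q_A/∂P_B = -1.9P_A = -1.9(15.2) = -28.8800.
ε = (∂Q_A/∂P_B)(P_B/Q_A) = -28.8800 × (4/405.28) ≈ -0.285.
ε < 0: complements.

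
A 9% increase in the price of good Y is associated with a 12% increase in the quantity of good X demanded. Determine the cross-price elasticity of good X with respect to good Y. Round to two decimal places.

ε = (%ΔQ of good X) / (%ΔP of good Y) = (12%) / (9%) ≈ 1.33.
Positive cross-price elasticity: substitutes.

1.33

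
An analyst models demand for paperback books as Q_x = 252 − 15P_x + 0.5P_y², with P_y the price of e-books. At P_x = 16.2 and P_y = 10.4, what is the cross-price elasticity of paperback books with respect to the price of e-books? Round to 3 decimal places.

1.715

At P_x = 16.2 and P_y = 10.4: Q_x = 63.08.
∂Q_x/∂P_y = 1P_y = 1(10.4) = 10.4000.
ε = (∂Q_x/∂P_y)(P_y/Q_x) = 10.4000 × (10.4/63.08) ≈ 1.715.
ε > 0: substitutes.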